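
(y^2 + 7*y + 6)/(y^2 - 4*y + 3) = (y^2 + 7*y + 6)/(y^2 - 4*y + 3)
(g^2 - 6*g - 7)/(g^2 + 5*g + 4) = (g - 7)/(g + 4)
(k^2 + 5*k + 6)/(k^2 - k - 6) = (k + 3)/(k - 3)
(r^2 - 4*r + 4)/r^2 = 1 - 4/r + 4/r^2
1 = 1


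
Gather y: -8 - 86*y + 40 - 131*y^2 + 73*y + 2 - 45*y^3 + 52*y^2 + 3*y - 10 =-45*y^3 - 79*y^2 - 10*y + 24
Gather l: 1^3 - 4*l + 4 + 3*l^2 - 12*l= 3*l^2 - 16*l + 5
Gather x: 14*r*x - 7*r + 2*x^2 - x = -7*r + 2*x^2 + x*(14*r - 1)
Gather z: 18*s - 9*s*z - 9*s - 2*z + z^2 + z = 9*s + z^2 + z*(-9*s - 1)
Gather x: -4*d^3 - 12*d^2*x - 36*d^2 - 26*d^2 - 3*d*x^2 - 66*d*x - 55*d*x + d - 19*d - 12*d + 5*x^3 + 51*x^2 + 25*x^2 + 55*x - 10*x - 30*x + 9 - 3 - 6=-4*d^3 - 62*d^2 - 30*d + 5*x^3 + x^2*(76 - 3*d) + x*(-12*d^2 - 121*d + 15)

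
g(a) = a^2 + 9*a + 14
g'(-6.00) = -3.00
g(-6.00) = -4.00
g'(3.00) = 15.00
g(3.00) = 50.00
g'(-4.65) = -0.30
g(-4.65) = -6.23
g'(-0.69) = 7.62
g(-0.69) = 8.27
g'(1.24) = 11.48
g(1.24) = 26.70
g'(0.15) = 9.30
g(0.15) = 15.37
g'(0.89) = 10.78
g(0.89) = 22.80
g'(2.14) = 13.28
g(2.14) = 37.84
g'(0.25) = 9.50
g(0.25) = 16.31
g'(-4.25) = 0.50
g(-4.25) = -6.19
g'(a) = 2*a + 9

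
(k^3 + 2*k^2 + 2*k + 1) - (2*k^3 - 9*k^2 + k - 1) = -k^3 + 11*k^2 + k + 2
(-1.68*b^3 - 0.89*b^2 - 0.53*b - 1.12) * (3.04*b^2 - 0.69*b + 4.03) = -5.1072*b^5 - 1.5464*b^4 - 7.7675*b^3 - 6.6258*b^2 - 1.3631*b - 4.5136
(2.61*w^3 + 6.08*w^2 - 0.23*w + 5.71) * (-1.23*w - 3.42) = -3.2103*w^4 - 16.4046*w^3 - 20.5107*w^2 - 6.2367*w - 19.5282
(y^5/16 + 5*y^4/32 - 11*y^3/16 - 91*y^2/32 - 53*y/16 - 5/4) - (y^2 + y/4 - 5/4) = y^5/16 + 5*y^4/32 - 11*y^3/16 - 123*y^2/32 - 57*y/16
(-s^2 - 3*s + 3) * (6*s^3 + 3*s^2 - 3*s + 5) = -6*s^5 - 21*s^4 + 12*s^3 + 13*s^2 - 24*s + 15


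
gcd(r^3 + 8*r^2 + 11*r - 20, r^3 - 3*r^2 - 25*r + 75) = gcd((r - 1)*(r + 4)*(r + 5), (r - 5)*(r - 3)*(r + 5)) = r + 5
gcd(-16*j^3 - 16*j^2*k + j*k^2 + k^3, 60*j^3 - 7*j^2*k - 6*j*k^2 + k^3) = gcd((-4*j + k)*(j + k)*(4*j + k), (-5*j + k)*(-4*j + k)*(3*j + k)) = 4*j - k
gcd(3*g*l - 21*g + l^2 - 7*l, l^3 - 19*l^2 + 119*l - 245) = l - 7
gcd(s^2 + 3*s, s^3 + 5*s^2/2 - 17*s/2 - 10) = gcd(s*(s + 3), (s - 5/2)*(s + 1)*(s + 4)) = 1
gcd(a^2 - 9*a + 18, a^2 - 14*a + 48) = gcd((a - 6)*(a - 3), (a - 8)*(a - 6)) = a - 6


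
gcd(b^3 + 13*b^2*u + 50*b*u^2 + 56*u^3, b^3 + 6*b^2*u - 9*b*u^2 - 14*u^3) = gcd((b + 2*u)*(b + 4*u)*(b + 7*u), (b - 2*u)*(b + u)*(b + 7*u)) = b + 7*u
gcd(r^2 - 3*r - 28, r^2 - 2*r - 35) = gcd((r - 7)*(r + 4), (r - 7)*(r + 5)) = r - 7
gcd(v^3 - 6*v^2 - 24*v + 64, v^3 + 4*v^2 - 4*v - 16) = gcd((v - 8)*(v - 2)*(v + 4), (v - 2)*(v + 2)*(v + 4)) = v^2 + 2*v - 8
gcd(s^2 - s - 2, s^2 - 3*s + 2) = s - 2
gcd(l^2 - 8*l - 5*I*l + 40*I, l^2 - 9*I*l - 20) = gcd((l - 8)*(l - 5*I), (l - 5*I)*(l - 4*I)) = l - 5*I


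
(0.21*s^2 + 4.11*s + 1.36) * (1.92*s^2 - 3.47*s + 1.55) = 0.4032*s^4 + 7.1625*s^3 - 11.325*s^2 + 1.6513*s + 2.108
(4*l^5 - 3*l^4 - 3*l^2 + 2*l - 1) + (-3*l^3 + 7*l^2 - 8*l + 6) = 4*l^5 - 3*l^4 - 3*l^3 + 4*l^2 - 6*l + 5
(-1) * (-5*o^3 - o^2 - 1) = 5*o^3 + o^2 + 1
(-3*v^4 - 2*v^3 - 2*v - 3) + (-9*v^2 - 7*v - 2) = -3*v^4 - 2*v^3 - 9*v^2 - 9*v - 5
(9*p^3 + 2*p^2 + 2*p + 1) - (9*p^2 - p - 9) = 9*p^3 - 7*p^2 + 3*p + 10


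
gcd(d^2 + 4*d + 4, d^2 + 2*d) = d + 2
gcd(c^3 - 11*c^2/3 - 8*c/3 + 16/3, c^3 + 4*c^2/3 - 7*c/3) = c - 1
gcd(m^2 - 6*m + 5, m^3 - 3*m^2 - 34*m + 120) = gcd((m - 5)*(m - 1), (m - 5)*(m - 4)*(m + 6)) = m - 5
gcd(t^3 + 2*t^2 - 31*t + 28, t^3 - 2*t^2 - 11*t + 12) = t^2 - 5*t + 4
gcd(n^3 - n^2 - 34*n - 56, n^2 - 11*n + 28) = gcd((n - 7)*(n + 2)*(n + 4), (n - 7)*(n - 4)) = n - 7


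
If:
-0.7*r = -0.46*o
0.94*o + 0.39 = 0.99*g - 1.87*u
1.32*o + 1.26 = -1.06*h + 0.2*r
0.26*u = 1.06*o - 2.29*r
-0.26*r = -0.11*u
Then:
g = 0.39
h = -1.19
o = 0.00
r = 0.00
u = 0.00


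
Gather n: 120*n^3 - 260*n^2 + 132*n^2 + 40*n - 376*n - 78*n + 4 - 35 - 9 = 120*n^3 - 128*n^2 - 414*n - 40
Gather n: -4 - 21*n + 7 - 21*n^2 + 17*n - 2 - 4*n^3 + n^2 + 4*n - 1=-4*n^3 - 20*n^2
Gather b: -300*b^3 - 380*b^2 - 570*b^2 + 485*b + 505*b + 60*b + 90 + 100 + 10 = -300*b^3 - 950*b^2 + 1050*b + 200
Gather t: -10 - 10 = -20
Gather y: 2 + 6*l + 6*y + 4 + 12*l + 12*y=18*l + 18*y + 6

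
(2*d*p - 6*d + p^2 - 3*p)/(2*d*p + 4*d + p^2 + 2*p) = (p - 3)/(p + 2)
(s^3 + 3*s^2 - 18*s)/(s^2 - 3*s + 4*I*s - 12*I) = s*(s + 6)/(s + 4*I)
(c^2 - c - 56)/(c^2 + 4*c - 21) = (c - 8)/(c - 3)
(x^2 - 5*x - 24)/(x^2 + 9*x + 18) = (x - 8)/(x + 6)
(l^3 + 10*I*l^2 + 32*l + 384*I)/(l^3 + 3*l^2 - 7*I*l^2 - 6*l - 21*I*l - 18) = (l^2 + 16*I*l - 64)/(l^2 + l*(3 - I) - 3*I)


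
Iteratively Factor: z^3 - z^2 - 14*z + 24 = (z - 3)*(z^2 + 2*z - 8) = (z - 3)*(z + 4)*(z - 2)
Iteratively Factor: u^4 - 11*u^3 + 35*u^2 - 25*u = (u)*(u^3 - 11*u^2 + 35*u - 25) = u*(u - 5)*(u^2 - 6*u + 5) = u*(u - 5)^2*(u - 1)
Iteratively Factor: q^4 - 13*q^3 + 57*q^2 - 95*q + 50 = (q - 1)*(q^3 - 12*q^2 + 45*q - 50) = (q - 5)*(q - 1)*(q^2 - 7*q + 10) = (q - 5)^2*(q - 1)*(q - 2)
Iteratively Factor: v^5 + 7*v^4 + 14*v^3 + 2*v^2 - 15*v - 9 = (v + 1)*(v^4 + 6*v^3 + 8*v^2 - 6*v - 9) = (v + 1)*(v + 3)*(v^3 + 3*v^2 - v - 3) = (v + 1)^2*(v + 3)*(v^2 + 2*v - 3) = (v + 1)^2*(v + 3)^2*(v - 1)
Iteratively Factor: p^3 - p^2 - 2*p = (p + 1)*(p^2 - 2*p) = (p - 2)*(p + 1)*(p)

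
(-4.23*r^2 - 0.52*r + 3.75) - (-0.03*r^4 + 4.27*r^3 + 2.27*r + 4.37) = 0.03*r^4 - 4.27*r^3 - 4.23*r^2 - 2.79*r - 0.62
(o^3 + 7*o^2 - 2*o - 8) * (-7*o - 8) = -7*o^4 - 57*o^3 - 42*o^2 + 72*o + 64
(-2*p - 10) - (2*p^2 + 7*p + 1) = -2*p^2 - 9*p - 11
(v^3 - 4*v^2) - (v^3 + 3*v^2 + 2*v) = -7*v^2 - 2*v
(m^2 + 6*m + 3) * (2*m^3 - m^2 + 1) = 2*m^5 + 11*m^4 - 2*m^2 + 6*m + 3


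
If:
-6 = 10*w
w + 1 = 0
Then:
No Solution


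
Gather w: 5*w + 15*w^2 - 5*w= 15*w^2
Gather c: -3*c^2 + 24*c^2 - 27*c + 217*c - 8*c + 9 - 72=21*c^2 + 182*c - 63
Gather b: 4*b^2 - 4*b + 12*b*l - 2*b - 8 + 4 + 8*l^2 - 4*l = 4*b^2 + b*(12*l - 6) + 8*l^2 - 4*l - 4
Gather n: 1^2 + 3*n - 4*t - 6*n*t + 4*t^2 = n*(3 - 6*t) + 4*t^2 - 4*t + 1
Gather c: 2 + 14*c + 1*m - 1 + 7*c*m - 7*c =c*(7*m + 7) + m + 1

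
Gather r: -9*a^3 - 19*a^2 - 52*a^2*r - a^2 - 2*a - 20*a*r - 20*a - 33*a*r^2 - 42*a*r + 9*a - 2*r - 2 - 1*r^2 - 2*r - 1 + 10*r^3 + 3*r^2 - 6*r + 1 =-9*a^3 - 20*a^2 - 13*a + 10*r^3 + r^2*(2 - 33*a) + r*(-52*a^2 - 62*a - 10) - 2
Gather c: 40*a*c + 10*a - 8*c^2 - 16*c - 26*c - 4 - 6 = 10*a - 8*c^2 + c*(40*a - 42) - 10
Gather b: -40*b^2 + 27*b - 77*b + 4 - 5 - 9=-40*b^2 - 50*b - 10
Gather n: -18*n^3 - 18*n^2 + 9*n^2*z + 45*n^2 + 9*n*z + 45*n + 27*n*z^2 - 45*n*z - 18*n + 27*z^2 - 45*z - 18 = -18*n^3 + n^2*(9*z + 27) + n*(27*z^2 - 36*z + 27) + 27*z^2 - 45*z - 18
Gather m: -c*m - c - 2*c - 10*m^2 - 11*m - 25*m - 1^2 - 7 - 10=-3*c - 10*m^2 + m*(-c - 36) - 18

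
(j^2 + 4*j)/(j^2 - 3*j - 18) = j*(j + 4)/(j^2 - 3*j - 18)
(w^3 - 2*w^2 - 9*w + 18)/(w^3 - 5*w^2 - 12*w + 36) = (w - 3)/(w - 6)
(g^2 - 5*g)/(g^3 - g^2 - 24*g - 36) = g*(5 - g)/(-g^3 + g^2 + 24*g + 36)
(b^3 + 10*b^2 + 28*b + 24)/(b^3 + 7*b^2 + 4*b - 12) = (b + 2)/(b - 1)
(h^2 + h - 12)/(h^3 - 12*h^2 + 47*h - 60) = (h + 4)/(h^2 - 9*h + 20)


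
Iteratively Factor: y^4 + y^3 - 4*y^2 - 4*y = (y - 2)*(y^3 + 3*y^2 + 2*y) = (y - 2)*(y + 1)*(y^2 + 2*y) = (y - 2)*(y + 1)*(y + 2)*(y)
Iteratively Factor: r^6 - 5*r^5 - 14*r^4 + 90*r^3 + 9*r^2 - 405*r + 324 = (r + 3)*(r^5 - 8*r^4 + 10*r^3 + 60*r^2 - 171*r + 108) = (r - 1)*(r + 3)*(r^4 - 7*r^3 + 3*r^2 + 63*r - 108) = (r - 1)*(r + 3)^2*(r^3 - 10*r^2 + 33*r - 36) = (r - 3)*(r - 1)*(r + 3)^2*(r^2 - 7*r + 12) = (r - 3)^2*(r - 1)*(r + 3)^2*(r - 4)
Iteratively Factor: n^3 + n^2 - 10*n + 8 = (n - 1)*(n^2 + 2*n - 8) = (n - 1)*(n + 4)*(n - 2)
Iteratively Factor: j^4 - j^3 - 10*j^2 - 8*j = (j + 2)*(j^3 - 3*j^2 - 4*j) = (j - 4)*(j + 2)*(j^2 + j) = (j - 4)*(j + 1)*(j + 2)*(j)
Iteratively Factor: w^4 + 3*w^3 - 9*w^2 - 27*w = (w - 3)*(w^3 + 6*w^2 + 9*w) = (w - 3)*(w + 3)*(w^2 + 3*w) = (w - 3)*(w + 3)^2*(w)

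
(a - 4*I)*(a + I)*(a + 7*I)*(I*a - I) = I*a^4 - 4*a^3 - I*a^3 + 4*a^2 + 25*I*a^2 - 28*a - 25*I*a + 28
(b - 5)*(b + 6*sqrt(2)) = b^2 - 5*b + 6*sqrt(2)*b - 30*sqrt(2)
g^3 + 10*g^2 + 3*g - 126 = (g - 3)*(g + 6)*(g + 7)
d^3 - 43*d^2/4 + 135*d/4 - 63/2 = (d - 6)*(d - 3)*(d - 7/4)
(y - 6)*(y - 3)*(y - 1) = y^3 - 10*y^2 + 27*y - 18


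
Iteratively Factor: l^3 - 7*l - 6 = (l - 3)*(l^2 + 3*l + 2) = (l - 3)*(l + 1)*(l + 2)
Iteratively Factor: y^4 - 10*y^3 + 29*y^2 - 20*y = (y - 5)*(y^3 - 5*y^2 + 4*y) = y*(y - 5)*(y^2 - 5*y + 4) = y*(y - 5)*(y - 1)*(y - 4)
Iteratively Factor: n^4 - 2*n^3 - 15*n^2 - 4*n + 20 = (n + 2)*(n^3 - 4*n^2 - 7*n + 10) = (n - 1)*(n + 2)*(n^2 - 3*n - 10) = (n - 1)*(n + 2)^2*(n - 5)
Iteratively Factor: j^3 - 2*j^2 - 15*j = (j - 5)*(j^2 + 3*j) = j*(j - 5)*(j + 3)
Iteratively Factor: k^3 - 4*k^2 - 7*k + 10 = (k - 5)*(k^2 + k - 2) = (k - 5)*(k - 1)*(k + 2)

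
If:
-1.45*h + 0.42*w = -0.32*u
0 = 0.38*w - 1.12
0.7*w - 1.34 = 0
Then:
No Solution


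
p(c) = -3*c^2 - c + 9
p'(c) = -6*c - 1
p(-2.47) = -6.83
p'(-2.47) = 13.82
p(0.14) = 8.80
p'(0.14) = -1.84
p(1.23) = 3.23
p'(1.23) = -8.38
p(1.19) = 3.56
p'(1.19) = -8.14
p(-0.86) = 7.64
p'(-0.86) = 4.16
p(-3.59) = -26.07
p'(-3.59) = 20.54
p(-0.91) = 7.43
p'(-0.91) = 4.46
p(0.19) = 8.70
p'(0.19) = -2.14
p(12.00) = -435.00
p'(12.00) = -73.00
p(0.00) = 9.00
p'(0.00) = -1.00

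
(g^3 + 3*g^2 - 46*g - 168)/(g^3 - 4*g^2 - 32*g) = (g^2 - g - 42)/(g*(g - 8))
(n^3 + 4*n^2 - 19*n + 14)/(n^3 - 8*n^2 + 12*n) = (n^2 + 6*n - 7)/(n*(n - 6))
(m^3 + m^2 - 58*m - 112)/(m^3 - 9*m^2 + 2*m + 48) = (m + 7)/(m - 3)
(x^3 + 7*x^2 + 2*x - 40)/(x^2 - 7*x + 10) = (x^2 + 9*x + 20)/(x - 5)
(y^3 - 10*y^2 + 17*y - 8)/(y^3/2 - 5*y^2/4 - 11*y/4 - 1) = 4*(-y^3 + 10*y^2 - 17*y + 8)/(-2*y^3 + 5*y^2 + 11*y + 4)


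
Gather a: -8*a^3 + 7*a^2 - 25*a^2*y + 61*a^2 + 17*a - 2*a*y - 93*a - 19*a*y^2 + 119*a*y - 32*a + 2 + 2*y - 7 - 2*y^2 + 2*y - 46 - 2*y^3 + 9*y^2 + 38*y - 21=-8*a^3 + a^2*(68 - 25*y) + a*(-19*y^2 + 117*y - 108) - 2*y^3 + 7*y^2 + 42*y - 72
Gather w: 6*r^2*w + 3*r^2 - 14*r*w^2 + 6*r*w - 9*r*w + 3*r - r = 3*r^2 - 14*r*w^2 + 2*r + w*(6*r^2 - 3*r)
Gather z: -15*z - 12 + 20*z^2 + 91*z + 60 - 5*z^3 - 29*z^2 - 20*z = -5*z^3 - 9*z^2 + 56*z + 48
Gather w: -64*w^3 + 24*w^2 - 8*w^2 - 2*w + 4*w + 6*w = -64*w^3 + 16*w^2 + 8*w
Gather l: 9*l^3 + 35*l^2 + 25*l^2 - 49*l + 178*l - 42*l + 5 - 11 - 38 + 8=9*l^3 + 60*l^2 + 87*l - 36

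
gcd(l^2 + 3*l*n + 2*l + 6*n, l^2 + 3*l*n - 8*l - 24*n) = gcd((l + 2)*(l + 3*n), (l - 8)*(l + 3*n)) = l + 3*n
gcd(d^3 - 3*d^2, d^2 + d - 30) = 1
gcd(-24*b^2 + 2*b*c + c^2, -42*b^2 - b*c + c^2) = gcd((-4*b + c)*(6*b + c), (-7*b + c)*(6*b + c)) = 6*b + c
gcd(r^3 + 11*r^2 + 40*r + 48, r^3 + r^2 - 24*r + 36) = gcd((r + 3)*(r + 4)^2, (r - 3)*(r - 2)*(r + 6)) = 1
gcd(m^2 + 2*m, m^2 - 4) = m + 2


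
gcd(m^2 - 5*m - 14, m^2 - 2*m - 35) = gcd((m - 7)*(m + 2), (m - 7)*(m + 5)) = m - 7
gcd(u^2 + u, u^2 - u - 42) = 1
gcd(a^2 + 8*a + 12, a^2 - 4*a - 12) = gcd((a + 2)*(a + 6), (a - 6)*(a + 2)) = a + 2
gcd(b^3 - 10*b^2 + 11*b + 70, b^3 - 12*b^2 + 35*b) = b^2 - 12*b + 35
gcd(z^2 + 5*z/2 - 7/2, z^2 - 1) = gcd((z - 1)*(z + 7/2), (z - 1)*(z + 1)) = z - 1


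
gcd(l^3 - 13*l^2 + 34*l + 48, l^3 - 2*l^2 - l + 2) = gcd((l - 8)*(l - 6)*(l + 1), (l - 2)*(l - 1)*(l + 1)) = l + 1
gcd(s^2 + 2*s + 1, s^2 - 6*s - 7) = s + 1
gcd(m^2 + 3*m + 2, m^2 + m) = m + 1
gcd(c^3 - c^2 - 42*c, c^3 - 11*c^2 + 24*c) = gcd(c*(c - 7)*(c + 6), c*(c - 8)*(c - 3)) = c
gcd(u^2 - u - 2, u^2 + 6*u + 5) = u + 1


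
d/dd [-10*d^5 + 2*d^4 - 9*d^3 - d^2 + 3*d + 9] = -50*d^4 + 8*d^3 - 27*d^2 - 2*d + 3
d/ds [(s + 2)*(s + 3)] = 2*s + 5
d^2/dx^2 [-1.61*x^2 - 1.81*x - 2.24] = -3.22000000000000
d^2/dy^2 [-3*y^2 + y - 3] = -6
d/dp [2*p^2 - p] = 4*p - 1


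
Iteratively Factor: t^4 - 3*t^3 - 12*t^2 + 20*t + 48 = (t + 2)*(t^3 - 5*t^2 - 2*t + 24) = (t - 4)*(t + 2)*(t^2 - t - 6) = (t - 4)*(t + 2)^2*(t - 3)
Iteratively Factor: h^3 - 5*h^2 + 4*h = (h - 4)*(h^2 - h) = (h - 4)*(h - 1)*(h)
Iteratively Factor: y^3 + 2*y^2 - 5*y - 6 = (y + 1)*(y^2 + y - 6) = (y - 2)*(y + 1)*(y + 3)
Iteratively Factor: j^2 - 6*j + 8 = (j - 4)*(j - 2)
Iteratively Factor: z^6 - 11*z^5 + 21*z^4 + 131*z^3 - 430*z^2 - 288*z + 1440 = (z + 2)*(z^5 - 13*z^4 + 47*z^3 + 37*z^2 - 504*z + 720) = (z - 3)*(z + 2)*(z^4 - 10*z^3 + 17*z^2 + 88*z - 240) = (z - 4)*(z - 3)*(z + 2)*(z^3 - 6*z^2 - 7*z + 60) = (z - 4)*(z - 3)*(z + 2)*(z + 3)*(z^2 - 9*z + 20) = (z - 4)^2*(z - 3)*(z + 2)*(z + 3)*(z - 5)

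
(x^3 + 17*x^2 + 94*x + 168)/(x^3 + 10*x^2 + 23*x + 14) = (x^2 + 10*x + 24)/(x^2 + 3*x + 2)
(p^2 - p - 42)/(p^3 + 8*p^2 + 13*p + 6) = (p - 7)/(p^2 + 2*p + 1)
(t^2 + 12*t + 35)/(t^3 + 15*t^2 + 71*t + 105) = 1/(t + 3)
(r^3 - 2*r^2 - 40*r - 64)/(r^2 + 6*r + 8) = r - 8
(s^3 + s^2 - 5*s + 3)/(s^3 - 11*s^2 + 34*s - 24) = (s^2 + 2*s - 3)/(s^2 - 10*s + 24)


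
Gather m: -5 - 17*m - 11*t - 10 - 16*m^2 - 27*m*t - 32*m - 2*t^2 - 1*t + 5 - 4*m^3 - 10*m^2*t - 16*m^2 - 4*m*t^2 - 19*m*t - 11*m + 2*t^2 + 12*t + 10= -4*m^3 + m^2*(-10*t - 32) + m*(-4*t^2 - 46*t - 60)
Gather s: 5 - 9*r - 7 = -9*r - 2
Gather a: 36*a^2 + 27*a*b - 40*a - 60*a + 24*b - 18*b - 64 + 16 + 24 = 36*a^2 + a*(27*b - 100) + 6*b - 24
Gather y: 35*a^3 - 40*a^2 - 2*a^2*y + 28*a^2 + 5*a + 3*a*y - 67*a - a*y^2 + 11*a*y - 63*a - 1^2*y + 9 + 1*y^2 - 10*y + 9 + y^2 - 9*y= 35*a^3 - 12*a^2 - 125*a + y^2*(2 - a) + y*(-2*a^2 + 14*a - 20) + 18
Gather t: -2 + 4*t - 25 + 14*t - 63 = 18*t - 90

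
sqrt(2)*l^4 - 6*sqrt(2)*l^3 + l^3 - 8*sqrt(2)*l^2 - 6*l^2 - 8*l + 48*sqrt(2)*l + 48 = (l - 6)*(l - 2*sqrt(2))*(l + 2*sqrt(2))*(sqrt(2)*l + 1)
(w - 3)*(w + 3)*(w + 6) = w^3 + 6*w^2 - 9*w - 54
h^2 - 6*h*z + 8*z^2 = (h - 4*z)*(h - 2*z)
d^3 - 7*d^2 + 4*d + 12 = (d - 6)*(d - 2)*(d + 1)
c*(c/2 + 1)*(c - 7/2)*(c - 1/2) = c^4/2 - c^3 - 25*c^2/8 + 7*c/4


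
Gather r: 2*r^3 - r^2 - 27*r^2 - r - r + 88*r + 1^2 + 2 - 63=2*r^3 - 28*r^2 + 86*r - 60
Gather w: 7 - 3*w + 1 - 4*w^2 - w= -4*w^2 - 4*w + 8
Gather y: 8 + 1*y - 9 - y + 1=0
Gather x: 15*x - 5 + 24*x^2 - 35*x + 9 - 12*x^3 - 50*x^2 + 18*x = -12*x^3 - 26*x^2 - 2*x + 4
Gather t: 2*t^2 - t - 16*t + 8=2*t^2 - 17*t + 8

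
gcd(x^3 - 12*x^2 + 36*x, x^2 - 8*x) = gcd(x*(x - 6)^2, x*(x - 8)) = x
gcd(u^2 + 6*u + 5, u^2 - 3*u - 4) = u + 1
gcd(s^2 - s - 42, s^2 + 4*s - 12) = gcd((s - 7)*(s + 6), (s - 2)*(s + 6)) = s + 6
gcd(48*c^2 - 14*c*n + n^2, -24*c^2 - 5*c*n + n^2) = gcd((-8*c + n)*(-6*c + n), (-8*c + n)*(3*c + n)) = 8*c - n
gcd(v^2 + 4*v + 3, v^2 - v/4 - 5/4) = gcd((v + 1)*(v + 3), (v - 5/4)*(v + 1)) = v + 1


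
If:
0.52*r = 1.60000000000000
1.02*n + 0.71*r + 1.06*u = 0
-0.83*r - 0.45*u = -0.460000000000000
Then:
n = 2.69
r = 3.08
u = -4.65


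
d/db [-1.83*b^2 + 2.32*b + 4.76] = 2.32 - 3.66*b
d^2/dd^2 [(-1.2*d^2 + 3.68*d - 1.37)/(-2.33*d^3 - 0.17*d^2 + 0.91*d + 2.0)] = (13.02936*d^6 - 119.870112*d^5 + 95.771388*d^4 + 71.52368*d^3 - 220.528908*d^2 + 29.526366*d + 26.195794)/(12.649337*d^9 + 2.768739*d^8 - 14.618886*d^7 - 34.731193*d^6 + 0.956321999999999*d^5 + 25.692531*d^4 + 29.062829*d^3 - 2.9286*d^2 - 10.92*d - 8.0)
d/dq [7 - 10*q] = -10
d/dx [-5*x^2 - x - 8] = -10*x - 1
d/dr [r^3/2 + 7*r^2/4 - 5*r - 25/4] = 3*r^2/2 + 7*r/2 - 5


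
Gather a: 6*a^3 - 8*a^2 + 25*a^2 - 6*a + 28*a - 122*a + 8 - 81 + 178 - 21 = 6*a^3 + 17*a^2 - 100*a + 84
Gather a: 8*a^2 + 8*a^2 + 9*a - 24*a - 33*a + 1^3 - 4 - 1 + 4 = 16*a^2 - 48*a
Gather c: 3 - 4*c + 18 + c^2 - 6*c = c^2 - 10*c + 21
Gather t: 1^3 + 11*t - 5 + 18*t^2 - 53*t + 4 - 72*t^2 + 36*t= -54*t^2 - 6*t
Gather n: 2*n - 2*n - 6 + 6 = 0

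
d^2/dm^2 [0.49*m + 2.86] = 0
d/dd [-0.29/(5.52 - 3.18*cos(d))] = 0.9222*sin(d)/(3.18*cos(d) - 5.52)^2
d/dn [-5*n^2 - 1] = -10*n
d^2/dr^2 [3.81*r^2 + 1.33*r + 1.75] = 7.62000000000000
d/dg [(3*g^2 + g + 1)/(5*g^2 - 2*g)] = (-11*g^2 - 10*g + 2)/(g^2*(25*g^2 - 20*g + 4))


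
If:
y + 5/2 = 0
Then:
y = -5/2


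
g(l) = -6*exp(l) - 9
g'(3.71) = -245.12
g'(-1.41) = -1.46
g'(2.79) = -97.69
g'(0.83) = -13.76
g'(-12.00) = 0.00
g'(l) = -6*exp(l)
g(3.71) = -254.12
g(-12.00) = -9.00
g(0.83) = -22.76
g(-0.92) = -11.39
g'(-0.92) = -2.39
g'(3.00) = -120.51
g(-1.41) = -10.46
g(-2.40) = -9.54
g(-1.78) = -10.01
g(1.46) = -34.84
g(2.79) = -106.69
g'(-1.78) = -1.01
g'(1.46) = -25.84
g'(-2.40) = -0.54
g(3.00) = -129.51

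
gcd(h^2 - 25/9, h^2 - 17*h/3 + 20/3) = h - 5/3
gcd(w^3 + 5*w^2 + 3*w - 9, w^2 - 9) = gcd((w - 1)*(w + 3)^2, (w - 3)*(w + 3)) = w + 3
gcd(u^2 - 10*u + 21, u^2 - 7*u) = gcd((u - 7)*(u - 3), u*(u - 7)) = u - 7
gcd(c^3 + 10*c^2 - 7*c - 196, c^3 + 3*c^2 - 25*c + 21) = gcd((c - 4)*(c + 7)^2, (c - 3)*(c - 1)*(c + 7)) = c + 7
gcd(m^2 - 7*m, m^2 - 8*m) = m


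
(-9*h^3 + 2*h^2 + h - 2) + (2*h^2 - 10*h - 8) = -9*h^3 + 4*h^2 - 9*h - 10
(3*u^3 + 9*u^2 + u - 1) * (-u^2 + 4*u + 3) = -3*u^5 + 3*u^4 + 44*u^3 + 32*u^2 - u - 3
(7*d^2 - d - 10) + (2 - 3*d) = 7*d^2 - 4*d - 8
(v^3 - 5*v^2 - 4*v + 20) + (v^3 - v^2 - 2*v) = 2*v^3 - 6*v^2 - 6*v + 20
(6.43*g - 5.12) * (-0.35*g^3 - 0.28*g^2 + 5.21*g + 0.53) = -2.2505*g^4 - 0.00840000000000019*g^3 + 34.9339*g^2 - 23.2673*g - 2.7136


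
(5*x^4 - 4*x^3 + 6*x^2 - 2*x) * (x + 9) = 5*x^5 + 41*x^4 - 30*x^3 + 52*x^2 - 18*x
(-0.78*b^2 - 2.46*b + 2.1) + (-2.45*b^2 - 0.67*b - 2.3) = -3.23*b^2 - 3.13*b - 0.2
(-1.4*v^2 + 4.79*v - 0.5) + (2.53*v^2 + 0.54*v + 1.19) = 1.13*v^2 + 5.33*v + 0.69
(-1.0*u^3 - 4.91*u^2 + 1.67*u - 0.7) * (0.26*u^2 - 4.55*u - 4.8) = -0.26*u^5 + 3.2734*u^4 + 27.5747*u^3 + 15.7875*u^2 - 4.831*u + 3.36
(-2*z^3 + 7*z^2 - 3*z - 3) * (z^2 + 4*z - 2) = -2*z^5 - z^4 + 29*z^3 - 29*z^2 - 6*z + 6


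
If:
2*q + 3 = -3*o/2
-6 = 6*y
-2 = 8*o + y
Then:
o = -1/8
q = -45/32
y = -1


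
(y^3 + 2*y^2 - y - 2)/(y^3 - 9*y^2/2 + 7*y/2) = 2*(y^2 + 3*y + 2)/(y*(2*y - 7))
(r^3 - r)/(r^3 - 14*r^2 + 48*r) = (r^2 - 1)/(r^2 - 14*r + 48)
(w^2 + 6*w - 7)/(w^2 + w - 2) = (w + 7)/(w + 2)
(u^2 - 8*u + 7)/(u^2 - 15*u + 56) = (u - 1)/(u - 8)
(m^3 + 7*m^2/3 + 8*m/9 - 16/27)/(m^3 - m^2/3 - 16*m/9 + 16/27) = (3*m + 4)/(3*m - 4)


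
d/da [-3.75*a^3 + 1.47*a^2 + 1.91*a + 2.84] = -11.25*a^2 + 2.94*a + 1.91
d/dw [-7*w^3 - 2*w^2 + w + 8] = -21*w^2 - 4*w + 1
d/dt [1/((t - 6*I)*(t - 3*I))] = (-2*t + 9*I)/(t^4 - 18*I*t^3 - 117*t^2 + 324*I*t + 324)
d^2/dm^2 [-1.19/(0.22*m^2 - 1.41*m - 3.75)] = (-0.115192*m^2 + 0.738276*m + 1.19*(0.44*m - 1.41)*(0.88*m - 2.82) + 1.9635)/(-0.22*m^2 + 1.41*m + 3.75)^3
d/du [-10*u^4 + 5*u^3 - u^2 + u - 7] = -40*u^3 + 15*u^2 - 2*u + 1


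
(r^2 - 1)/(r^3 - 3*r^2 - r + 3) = 1/(r - 3)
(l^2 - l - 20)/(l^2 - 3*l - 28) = (l - 5)/(l - 7)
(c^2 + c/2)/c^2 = (c + 1/2)/c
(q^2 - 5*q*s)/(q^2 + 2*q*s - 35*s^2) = q/(q + 7*s)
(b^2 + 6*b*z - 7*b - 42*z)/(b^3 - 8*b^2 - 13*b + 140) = (b + 6*z)/(b^2 - b - 20)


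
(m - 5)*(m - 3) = m^2 - 8*m + 15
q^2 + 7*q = q*(q + 7)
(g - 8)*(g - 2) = g^2 - 10*g + 16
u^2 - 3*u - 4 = (u - 4)*(u + 1)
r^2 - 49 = (r - 7)*(r + 7)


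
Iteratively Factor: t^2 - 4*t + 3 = (t - 1)*(t - 3)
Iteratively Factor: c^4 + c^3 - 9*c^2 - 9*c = (c + 3)*(c^3 - 2*c^2 - 3*c) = (c + 1)*(c + 3)*(c^2 - 3*c) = c*(c + 1)*(c + 3)*(c - 3)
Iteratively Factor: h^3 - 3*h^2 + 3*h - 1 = (h - 1)*(h^2 - 2*h + 1) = (h - 1)^2*(h - 1)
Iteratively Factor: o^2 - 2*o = (o - 2)*(o)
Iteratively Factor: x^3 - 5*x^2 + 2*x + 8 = (x + 1)*(x^2 - 6*x + 8) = (x - 4)*(x + 1)*(x - 2)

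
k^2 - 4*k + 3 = (k - 3)*(k - 1)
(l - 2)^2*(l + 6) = l^3 + 2*l^2 - 20*l + 24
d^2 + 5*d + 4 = (d + 1)*(d + 4)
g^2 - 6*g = g*(g - 6)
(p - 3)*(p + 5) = p^2 + 2*p - 15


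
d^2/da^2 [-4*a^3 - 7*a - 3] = -24*a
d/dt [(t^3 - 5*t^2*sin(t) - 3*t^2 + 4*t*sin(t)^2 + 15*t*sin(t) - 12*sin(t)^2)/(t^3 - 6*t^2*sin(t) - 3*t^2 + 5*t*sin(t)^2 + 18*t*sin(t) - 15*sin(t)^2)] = (t*cos(t) - sin(t))/(t - 5*sin(t))^2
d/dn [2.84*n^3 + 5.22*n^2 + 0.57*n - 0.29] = 8.52*n^2 + 10.44*n + 0.57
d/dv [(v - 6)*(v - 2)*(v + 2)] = 3*v^2 - 12*v - 4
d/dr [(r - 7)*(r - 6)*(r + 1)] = 3*r^2 - 24*r + 29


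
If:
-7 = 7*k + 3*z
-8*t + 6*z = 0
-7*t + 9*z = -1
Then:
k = -31/35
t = -1/5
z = -4/15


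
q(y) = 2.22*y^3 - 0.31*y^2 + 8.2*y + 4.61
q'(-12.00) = 974.68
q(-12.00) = -3974.59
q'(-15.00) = 1516.00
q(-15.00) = -7680.64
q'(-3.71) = 102.17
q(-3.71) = -143.44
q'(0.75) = 11.48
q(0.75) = 11.52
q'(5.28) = 190.60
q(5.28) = 366.04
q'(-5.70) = 228.12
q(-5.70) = -463.33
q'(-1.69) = 28.27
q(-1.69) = -20.85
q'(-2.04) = 37.18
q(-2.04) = -32.26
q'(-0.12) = 8.37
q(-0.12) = 3.62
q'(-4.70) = 158.23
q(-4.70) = -271.26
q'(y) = 6.66*y^2 - 0.62*y + 8.2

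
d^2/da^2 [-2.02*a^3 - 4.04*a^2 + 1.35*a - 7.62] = -12.12*a - 8.08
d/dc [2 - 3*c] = -3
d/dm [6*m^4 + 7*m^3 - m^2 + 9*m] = 24*m^3 + 21*m^2 - 2*m + 9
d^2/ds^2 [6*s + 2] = 0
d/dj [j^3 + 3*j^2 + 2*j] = 3*j^2 + 6*j + 2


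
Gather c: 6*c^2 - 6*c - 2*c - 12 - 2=6*c^2 - 8*c - 14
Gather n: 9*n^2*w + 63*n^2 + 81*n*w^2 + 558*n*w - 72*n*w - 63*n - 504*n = n^2*(9*w + 63) + n*(81*w^2 + 486*w - 567)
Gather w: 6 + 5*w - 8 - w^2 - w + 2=-w^2 + 4*w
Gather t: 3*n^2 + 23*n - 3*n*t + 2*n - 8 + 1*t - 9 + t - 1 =3*n^2 + 25*n + t*(2 - 3*n) - 18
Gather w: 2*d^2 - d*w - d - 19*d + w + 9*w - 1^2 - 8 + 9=2*d^2 - 20*d + w*(10 - d)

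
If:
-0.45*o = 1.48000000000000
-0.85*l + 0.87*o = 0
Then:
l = -3.37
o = -3.29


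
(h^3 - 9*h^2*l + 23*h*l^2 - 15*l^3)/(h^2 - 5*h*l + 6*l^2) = (h^2 - 6*h*l + 5*l^2)/(h - 2*l)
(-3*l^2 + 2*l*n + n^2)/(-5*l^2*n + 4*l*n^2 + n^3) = (3*l + n)/(n*(5*l + n))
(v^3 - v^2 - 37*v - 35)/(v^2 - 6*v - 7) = v + 5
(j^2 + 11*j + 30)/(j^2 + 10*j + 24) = (j + 5)/(j + 4)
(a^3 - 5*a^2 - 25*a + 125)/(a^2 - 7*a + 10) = (a^2 - 25)/(a - 2)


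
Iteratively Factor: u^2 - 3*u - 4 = (u - 4)*(u + 1)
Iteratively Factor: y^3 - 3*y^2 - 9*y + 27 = (y - 3)*(y^2 - 9) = (y - 3)^2*(y + 3)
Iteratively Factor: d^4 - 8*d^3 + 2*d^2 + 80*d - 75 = (d - 5)*(d^3 - 3*d^2 - 13*d + 15) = (d - 5)*(d - 1)*(d^2 - 2*d - 15) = (d - 5)*(d - 1)*(d + 3)*(d - 5)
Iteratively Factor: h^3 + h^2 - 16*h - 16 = (h + 4)*(h^2 - 3*h - 4) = (h - 4)*(h + 4)*(h + 1)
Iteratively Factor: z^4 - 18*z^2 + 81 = (z - 3)*(z^3 + 3*z^2 - 9*z - 27) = (z - 3)*(z + 3)*(z^2 - 9) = (z - 3)*(z + 3)^2*(z - 3)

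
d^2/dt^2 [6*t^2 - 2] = 12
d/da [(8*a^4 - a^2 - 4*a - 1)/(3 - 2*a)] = 2*(-24*a^4 + 48*a^3 + a^2 - 3*a - 7)/(4*a^2 - 12*a + 9)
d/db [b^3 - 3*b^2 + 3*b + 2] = 3*b^2 - 6*b + 3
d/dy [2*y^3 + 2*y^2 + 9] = 2*y*(3*y + 2)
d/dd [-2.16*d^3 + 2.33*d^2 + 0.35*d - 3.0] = -6.48*d^2 + 4.66*d + 0.35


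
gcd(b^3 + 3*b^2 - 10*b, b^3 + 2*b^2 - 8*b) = b^2 - 2*b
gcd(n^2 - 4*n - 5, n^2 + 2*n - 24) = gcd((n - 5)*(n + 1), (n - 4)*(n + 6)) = 1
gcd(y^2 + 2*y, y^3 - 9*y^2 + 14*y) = y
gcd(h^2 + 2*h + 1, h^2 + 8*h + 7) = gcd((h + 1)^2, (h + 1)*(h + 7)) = h + 1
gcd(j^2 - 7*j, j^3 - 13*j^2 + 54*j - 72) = 1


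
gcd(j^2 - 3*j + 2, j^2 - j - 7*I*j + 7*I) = j - 1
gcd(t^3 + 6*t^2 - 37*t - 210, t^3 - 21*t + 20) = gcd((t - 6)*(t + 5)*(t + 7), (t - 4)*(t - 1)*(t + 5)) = t + 5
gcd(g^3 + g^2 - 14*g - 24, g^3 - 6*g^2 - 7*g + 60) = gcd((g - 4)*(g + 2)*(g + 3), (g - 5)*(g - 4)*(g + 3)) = g^2 - g - 12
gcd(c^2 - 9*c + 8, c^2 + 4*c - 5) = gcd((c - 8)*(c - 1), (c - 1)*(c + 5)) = c - 1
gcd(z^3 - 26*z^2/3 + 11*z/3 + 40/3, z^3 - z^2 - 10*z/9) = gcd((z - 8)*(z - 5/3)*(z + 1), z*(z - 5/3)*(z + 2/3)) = z - 5/3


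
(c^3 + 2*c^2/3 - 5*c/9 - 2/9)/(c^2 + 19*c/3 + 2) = (3*c^2 + c - 2)/(3*(c + 6))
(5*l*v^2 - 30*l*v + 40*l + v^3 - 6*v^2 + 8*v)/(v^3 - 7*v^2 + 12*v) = (5*l*v - 10*l + v^2 - 2*v)/(v*(v - 3))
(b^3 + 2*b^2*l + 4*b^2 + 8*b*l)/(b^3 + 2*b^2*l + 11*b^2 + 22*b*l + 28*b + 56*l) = b/(b + 7)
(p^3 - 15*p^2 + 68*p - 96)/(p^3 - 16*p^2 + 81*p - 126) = (p^2 - 12*p + 32)/(p^2 - 13*p + 42)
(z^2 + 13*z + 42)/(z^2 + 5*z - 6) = (z + 7)/(z - 1)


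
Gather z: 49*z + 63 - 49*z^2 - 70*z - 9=-49*z^2 - 21*z + 54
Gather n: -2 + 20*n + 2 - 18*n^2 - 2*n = -18*n^2 + 18*n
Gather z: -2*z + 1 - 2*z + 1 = 2 - 4*z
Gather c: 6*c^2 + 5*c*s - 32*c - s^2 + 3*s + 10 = 6*c^2 + c*(5*s - 32) - s^2 + 3*s + 10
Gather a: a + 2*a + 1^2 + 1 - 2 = 3*a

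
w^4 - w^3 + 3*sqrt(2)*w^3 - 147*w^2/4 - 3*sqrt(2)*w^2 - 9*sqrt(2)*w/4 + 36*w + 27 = (w - 3/2)*(w + 1/2)*(w - 3*sqrt(2))*(w + 6*sqrt(2))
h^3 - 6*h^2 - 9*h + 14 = (h - 7)*(h - 1)*(h + 2)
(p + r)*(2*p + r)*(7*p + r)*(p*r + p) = 14*p^4*r + 14*p^4 + 23*p^3*r^2 + 23*p^3*r + 10*p^2*r^3 + 10*p^2*r^2 + p*r^4 + p*r^3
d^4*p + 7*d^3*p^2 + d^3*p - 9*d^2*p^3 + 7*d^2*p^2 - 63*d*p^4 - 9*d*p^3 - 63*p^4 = (d - 3*p)*(d + 3*p)*(d + 7*p)*(d*p + p)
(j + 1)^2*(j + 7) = j^3 + 9*j^2 + 15*j + 7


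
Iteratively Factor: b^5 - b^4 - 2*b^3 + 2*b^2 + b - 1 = (b + 1)*(b^4 - 2*b^3 + 2*b - 1) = (b + 1)^2*(b^3 - 3*b^2 + 3*b - 1) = (b - 1)*(b + 1)^2*(b^2 - 2*b + 1) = (b - 1)^2*(b + 1)^2*(b - 1)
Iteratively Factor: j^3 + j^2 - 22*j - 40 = (j + 2)*(j^2 - j - 20) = (j - 5)*(j + 2)*(j + 4)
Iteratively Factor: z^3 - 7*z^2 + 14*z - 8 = (z - 1)*(z^2 - 6*z + 8) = (z - 4)*(z - 1)*(z - 2)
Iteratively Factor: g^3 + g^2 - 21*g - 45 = (g - 5)*(g^2 + 6*g + 9) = (g - 5)*(g + 3)*(g + 3)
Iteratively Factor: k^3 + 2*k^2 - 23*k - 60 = (k + 4)*(k^2 - 2*k - 15) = (k + 3)*(k + 4)*(k - 5)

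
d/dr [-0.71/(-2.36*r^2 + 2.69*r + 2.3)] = (1.9099 - 3.3512*r)/(-2.36*r^2 + 2.69*r + 2.3)^2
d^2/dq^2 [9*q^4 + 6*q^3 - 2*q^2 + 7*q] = 108*q^2 + 36*q - 4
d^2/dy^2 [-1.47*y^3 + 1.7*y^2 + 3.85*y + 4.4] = 3.4 - 8.82*y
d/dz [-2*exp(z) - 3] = -2*exp(z)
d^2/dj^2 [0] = 0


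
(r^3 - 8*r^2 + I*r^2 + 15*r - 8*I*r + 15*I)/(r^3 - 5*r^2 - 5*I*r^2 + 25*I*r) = (r^2 + r*(-3 + I) - 3*I)/(r*(r - 5*I))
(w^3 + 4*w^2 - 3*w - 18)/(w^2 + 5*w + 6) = (w^2 + w - 6)/(w + 2)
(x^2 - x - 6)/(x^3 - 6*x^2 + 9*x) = (x + 2)/(x*(x - 3))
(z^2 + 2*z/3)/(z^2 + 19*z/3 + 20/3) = z*(3*z + 2)/(3*z^2 + 19*z + 20)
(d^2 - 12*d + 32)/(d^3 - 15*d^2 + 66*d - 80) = (d - 4)/(d^2 - 7*d + 10)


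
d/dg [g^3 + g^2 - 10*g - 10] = 3*g^2 + 2*g - 10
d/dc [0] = 0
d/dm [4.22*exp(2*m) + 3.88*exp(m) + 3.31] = (8.44*exp(m) + 3.88)*exp(m)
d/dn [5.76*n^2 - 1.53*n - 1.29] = 11.52*n - 1.53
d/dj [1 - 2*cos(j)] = 2*sin(j)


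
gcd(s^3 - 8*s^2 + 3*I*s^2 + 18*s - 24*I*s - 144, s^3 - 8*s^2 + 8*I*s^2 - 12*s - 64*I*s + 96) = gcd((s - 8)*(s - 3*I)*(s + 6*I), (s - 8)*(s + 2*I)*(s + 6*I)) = s^2 + s*(-8 + 6*I) - 48*I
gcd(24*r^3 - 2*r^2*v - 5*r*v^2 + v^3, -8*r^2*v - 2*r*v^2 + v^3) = 8*r^2 + 2*r*v - v^2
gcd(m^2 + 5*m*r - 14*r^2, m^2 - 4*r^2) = -m + 2*r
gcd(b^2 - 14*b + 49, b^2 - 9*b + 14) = b - 7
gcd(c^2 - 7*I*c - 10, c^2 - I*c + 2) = c - 2*I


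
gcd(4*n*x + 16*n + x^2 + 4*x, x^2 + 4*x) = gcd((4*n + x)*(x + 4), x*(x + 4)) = x + 4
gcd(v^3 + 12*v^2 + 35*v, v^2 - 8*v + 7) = 1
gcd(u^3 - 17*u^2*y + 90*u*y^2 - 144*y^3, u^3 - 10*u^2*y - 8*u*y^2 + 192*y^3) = u^2 - 14*u*y + 48*y^2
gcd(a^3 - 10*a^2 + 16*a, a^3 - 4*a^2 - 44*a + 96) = a^2 - 10*a + 16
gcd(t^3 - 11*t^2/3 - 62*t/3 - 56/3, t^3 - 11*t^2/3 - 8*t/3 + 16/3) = t + 4/3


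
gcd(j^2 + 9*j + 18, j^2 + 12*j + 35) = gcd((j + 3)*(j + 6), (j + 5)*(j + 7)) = 1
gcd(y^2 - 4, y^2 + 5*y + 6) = y + 2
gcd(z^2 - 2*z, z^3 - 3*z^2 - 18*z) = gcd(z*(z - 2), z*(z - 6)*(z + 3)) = z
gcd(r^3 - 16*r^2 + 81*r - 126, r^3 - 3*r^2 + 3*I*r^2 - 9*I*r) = r - 3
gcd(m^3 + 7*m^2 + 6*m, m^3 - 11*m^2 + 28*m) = m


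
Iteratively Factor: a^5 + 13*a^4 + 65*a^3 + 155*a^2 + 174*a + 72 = (a + 3)*(a^4 + 10*a^3 + 35*a^2 + 50*a + 24) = (a + 1)*(a + 3)*(a^3 + 9*a^2 + 26*a + 24) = (a + 1)*(a + 3)*(a + 4)*(a^2 + 5*a + 6) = (a + 1)*(a + 3)^2*(a + 4)*(a + 2)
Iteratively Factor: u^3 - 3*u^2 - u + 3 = (u - 1)*(u^2 - 2*u - 3) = (u - 3)*(u - 1)*(u + 1)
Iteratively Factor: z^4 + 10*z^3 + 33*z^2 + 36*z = (z)*(z^3 + 10*z^2 + 33*z + 36) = z*(z + 3)*(z^2 + 7*z + 12) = z*(z + 3)^2*(z + 4)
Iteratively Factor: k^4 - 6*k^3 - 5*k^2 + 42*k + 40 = (k + 1)*(k^3 - 7*k^2 + 2*k + 40) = (k - 4)*(k + 1)*(k^2 - 3*k - 10) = (k - 5)*(k - 4)*(k + 1)*(k + 2)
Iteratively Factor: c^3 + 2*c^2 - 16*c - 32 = (c + 4)*(c^2 - 2*c - 8) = (c - 4)*(c + 4)*(c + 2)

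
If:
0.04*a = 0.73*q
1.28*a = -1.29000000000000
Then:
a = -1.01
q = -0.06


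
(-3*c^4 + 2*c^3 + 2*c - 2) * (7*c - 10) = -21*c^5 + 44*c^4 - 20*c^3 + 14*c^2 - 34*c + 20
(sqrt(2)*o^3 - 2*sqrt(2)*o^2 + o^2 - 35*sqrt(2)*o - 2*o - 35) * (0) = 0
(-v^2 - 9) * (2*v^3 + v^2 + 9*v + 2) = -2*v^5 - v^4 - 27*v^3 - 11*v^2 - 81*v - 18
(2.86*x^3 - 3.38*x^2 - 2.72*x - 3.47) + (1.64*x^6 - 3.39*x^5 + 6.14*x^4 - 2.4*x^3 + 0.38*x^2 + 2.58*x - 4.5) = 1.64*x^6 - 3.39*x^5 + 6.14*x^4 + 0.46*x^3 - 3.0*x^2 - 0.14*x - 7.97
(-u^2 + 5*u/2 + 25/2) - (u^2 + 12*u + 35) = -2*u^2 - 19*u/2 - 45/2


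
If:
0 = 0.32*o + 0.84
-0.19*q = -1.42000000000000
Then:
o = -2.62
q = 7.47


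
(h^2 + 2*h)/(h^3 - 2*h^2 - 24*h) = (h + 2)/(h^2 - 2*h - 24)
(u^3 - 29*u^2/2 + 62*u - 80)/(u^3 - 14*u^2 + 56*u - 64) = (u - 5/2)/(u - 2)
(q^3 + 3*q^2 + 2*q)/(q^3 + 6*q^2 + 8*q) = (q + 1)/(q + 4)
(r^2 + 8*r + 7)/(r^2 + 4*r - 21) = (r + 1)/(r - 3)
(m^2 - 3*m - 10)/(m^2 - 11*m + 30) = (m + 2)/(m - 6)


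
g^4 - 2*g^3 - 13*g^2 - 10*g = g*(g - 5)*(g + 1)*(g + 2)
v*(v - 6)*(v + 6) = v^3 - 36*v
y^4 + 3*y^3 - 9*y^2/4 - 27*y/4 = y*(y - 3/2)*(y + 3/2)*(y + 3)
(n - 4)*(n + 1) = n^2 - 3*n - 4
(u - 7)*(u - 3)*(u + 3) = u^3 - 7*u^2 - 9*u + 63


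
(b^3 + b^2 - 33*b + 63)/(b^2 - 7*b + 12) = (b^2 + 4*b - 21)/(b - 4)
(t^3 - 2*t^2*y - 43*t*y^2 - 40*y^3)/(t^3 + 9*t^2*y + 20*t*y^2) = (t^2 - 7*t*y - 8*y^2)/(t*(t + 4*y))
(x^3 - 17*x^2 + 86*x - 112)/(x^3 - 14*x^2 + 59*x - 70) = (x - 8)/(x - 5)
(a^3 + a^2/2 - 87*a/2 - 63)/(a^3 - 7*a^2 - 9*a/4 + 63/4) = 2*(a + 6)/(2*a - 3)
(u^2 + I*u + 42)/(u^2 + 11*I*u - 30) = (u^2 + I*u + 42)/(u^2 + 11*I*u - 30)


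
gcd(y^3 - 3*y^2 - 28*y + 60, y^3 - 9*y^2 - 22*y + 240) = y^2 - y - 30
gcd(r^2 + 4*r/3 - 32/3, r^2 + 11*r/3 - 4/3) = r + 4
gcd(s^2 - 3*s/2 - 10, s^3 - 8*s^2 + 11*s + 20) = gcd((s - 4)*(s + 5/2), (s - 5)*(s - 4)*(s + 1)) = s - 4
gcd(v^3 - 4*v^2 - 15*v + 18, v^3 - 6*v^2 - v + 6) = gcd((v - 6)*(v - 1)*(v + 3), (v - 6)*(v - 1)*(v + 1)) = v^2 - 7*v + 6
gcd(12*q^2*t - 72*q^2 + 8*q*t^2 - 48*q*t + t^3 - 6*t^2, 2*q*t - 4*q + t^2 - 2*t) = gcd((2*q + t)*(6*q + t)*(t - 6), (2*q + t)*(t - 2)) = 2*q + t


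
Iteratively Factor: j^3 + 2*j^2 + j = (j + 1)*(j^2 + j) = j*(j + 1)*(j + 1)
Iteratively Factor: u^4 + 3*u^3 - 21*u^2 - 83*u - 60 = (u + 1)*(u^3 + 2*u^2 - 23*u - 60) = (u + 1)*(u + 4)*(u^2 - 2*u - 15) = (u + 1)*(u + 3)*(u + 4)*(u - 5)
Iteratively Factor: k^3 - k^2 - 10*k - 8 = (k - 4)*(k^2 + 3*k + 2) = (k - 4)*(k + 1)*(k + 2)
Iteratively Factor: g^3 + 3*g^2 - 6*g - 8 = (g + 1)*(g^2 + 2*g - 8) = (g + 1)*(g + 4)*(g - 2)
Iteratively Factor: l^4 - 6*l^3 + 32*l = (l - 4)*(l^3 - 2*l^2 - 8*l) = (l - 4)^2*(l^2 + 2*l) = (l - 4)^2*(l + 2)*(l)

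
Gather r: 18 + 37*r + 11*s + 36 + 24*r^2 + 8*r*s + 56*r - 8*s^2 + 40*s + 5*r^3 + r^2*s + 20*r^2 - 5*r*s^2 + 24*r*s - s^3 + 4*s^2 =5*r^3 + r^2*(s + 44) + r*(-5*s^2 + 32*s + 93) - s^3 - 4*s^2 + 51*s + 54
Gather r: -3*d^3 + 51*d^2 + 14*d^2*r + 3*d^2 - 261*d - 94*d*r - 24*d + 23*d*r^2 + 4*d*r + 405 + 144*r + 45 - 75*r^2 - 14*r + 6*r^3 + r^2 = -3*d^3 + 54*d^2 - 285*d + 6*r^3 + r^2*(23*d - 74) + r*(14*d^2 - 90*d + 130) + 450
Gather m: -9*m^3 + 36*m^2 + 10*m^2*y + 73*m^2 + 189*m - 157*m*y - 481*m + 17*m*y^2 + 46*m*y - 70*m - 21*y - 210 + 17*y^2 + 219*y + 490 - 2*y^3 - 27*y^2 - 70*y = -9*m^3 + m^2*(10*y + 109) + m*(17*y^2 - 111*y - 362) - 2*y^3 - 10*y^2 + 128*y + 280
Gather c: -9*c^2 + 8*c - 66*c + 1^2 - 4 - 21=-9*c^2 - 58*c - 24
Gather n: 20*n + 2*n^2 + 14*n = 2*n^2 + 34*n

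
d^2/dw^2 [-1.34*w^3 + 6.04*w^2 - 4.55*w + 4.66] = 12.08 - 8.04*w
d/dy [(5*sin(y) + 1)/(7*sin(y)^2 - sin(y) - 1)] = (-14*sin(y) + 35*cos(y)^2 - 39)*cos(y)/(-7*sin(y)^2 + sin(y) + 1)^2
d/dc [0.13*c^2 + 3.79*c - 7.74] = 0.26*c + 3.79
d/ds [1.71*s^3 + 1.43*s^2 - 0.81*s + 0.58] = 5.13*s^2 + 2.86*s - 0.81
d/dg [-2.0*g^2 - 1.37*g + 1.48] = -4.0*g - 1.37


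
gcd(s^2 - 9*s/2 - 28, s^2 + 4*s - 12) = 1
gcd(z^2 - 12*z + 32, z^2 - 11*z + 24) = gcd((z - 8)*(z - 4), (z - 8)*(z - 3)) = z - 8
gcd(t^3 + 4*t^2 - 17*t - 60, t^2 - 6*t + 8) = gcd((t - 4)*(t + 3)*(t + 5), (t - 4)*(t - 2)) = t - 4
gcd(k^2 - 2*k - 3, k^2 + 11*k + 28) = 1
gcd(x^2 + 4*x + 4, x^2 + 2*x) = x + 2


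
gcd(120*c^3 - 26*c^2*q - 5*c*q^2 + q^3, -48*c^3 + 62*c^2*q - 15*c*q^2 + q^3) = -6*c + q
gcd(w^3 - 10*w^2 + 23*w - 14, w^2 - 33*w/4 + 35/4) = w - 7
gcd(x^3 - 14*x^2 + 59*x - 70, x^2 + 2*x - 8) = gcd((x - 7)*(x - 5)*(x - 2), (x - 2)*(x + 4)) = x - 2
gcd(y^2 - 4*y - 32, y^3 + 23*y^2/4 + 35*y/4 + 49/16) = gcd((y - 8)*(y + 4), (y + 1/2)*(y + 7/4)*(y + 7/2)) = 1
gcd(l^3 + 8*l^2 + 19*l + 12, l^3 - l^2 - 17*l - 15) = l^2 + 4*l + 3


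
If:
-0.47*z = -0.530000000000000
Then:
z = 1.13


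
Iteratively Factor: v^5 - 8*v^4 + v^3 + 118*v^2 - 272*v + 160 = (v - 4)*(v^4 - 4*v^3 - 15*v^2 + 58*v - 40) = (v - 4)*(v - 2)*(v^3 - 2*v^2 - 19*v + 20) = (v - 4)*(v - 2)*(v + 4)*(v^2 - 6*v + 5) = (v - 5)*(v - 4)*(v - 2)*(v + 4)*(v - 1)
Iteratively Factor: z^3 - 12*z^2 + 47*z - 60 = (z - 5)*(z^2 - 7*z + 12) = (z - 5)*(z - 4)*(z - 3)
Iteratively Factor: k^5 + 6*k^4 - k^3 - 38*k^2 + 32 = (k + 4)*(k^4 + 2*k^3 - 9*k^2 - 2*k + 8) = (k - 2)*(k + 4)*(k^3 + 4*k^2 - k - 4) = (k - 2)*(k + 1)*(k + 4)*(k^2 + 3*k - 4) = (k - 2)*(k + 1)*(k + 4)^2*(k - 1)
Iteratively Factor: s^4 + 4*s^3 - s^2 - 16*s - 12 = (s - 2)*(s^3 + 6*s^2 + 11*s + 6) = (s - 2)*(s + 2)*(s^2 + 4*s + 3) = (s - 2)*(s + 1)*(s + 2)*(s + 3)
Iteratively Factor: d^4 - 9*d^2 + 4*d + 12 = (d - 2)*(d^3 + 2*d^2 - 5*d - 6) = (d - 2)*(d + 1)*(d^2 + d - 6) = (d - 2)*(d + 1)*(d + 3)*(d - 2)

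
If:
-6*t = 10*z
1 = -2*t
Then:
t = -1/2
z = 3/10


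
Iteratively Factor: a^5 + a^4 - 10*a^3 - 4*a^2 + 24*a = (a)*(a^4 + a^3 - 10*a^2 - 4*a + 24) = a*(a - 2)*(a^3 + 3*a^2 - 4*a - 12) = a*(a - 2)*(a + 2)*(a^2 + a - 6) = a*(a - 2)*(a + 2)*(a + 3)*(a - 2)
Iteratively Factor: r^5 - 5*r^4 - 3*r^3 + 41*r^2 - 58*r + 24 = (r - 1)*(r^4 - 4*r^3 - 7*r^2 + 34*r - 24) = (r - 1)*(r + 3)*(r^3 - 7*r^2 + 14*r - 8) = (r - 4)*(r - 1)*(r + 3)*(r^2 - 3*r + 2) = (r - 4)*(r - 2)*(r - 1)*(r + 3)*(r - 1)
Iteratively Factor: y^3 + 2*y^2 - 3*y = (y)*(y^2 + 2*y - 3) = y*(y - 1)*(y + 3)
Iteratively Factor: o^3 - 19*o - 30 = (o + 3)*(o^2 - 3*o - 10) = (o - 5)*(o + 3)*(o + 2)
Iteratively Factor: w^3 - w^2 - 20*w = (w - 5)*(w^2 + 4*w) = (w - 5)*(w + 4)*(w)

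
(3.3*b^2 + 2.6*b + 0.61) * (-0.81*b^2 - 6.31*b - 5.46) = -2.673*b^4 - 22.929*b^3 - 34.9181*b^2 - 18.0451*b - 3.3306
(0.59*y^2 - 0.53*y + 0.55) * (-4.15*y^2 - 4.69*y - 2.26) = -2.4485*y^4 - 0.5676*y^3 - 1.1302*y^2 - 1.3817*y - 1.243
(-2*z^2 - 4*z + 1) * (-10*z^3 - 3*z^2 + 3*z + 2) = 20*z^5 + 46*z^4 - 4*z^3 - 19*z^2 - 5*z + 2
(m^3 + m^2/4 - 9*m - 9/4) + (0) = m^3 + m^2/4 - 9*m - 9/4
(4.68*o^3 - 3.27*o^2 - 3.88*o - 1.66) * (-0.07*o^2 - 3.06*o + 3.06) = -0.3276*o^5 - 14.0919*o^4 + 24.5986*o^3 + 1.9828*o^2 - 6.7932*o - 5.0796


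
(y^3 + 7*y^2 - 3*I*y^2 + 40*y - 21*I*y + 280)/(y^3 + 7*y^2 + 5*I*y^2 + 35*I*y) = (y - 8*I)/y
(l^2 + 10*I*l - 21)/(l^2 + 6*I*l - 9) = (l + 7*I)/(l + 3*I)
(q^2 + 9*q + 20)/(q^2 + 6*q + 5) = (q + 4)/(q + 1)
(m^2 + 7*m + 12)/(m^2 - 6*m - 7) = (m^2 + 7*m + 12)/(m^2 - 6*m - 7)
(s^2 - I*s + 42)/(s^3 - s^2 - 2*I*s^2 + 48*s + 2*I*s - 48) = (s - 7*I)/(s^2 - s*(1 + 8*I) + 8*I)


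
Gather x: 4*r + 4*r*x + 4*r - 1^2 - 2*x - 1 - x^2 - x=8*r - x^2 + x*(4*r - 3) - 2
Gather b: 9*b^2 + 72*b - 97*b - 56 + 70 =9*b^2 - 25*b + 14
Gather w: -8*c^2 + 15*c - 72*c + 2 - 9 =-8*c^2 - 57*c - 7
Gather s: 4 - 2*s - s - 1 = 3 - 3*s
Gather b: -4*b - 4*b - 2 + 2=-8*b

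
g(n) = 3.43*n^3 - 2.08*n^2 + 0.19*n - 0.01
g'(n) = 10.29*n^2 - 4.16*n + 0.19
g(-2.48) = -65.59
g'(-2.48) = 73.79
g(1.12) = 2.41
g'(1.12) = 8.44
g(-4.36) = -324.66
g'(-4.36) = 213.94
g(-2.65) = -78.95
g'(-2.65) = 83.48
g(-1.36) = -12.74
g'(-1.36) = 24.88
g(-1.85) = -29.20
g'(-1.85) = 43.10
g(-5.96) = -801.19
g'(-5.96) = 390.50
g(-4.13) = -277.90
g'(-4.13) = 192.89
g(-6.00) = -816.91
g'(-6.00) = 395.59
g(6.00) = 667.13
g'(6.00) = 345.67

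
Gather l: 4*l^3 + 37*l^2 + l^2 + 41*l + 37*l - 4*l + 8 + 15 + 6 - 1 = 4*l^3 + 38*l^2 + 74*l + 28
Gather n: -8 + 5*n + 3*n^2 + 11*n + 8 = 3*n^2 + 16*n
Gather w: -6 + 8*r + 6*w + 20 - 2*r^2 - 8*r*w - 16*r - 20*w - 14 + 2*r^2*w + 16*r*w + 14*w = -2*r^2 - 8*r + w*(2*r^2 + 8*r)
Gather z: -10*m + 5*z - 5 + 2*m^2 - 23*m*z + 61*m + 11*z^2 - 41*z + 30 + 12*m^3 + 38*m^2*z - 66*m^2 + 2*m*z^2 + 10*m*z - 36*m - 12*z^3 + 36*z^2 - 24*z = 12*m^3 - 64*m^2 + 15*m - 12*z^3 + z^2*(2*m + 47) + z*(38*m^2 - 13*m - 60) + 25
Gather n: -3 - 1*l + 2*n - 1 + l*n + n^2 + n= -l + n^2 + n*(l + 3) - 4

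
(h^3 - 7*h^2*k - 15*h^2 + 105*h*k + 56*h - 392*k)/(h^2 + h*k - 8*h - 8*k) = (h^2 - 7*h*k - 7*h + 49*k)/(h + k)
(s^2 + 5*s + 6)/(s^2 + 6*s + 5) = (s^2 + 5*s + 6)/(s^2 + 6*s + 5)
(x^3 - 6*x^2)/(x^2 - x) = x*(x - 6)/(x - 1)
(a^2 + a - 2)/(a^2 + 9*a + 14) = (a - 1)/(a + 7)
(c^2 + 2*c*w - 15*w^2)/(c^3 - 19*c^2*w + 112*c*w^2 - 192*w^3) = (c + 5*w)/(c^2 - 16*c*w + 64*w^2)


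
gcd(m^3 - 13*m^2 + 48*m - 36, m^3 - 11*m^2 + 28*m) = 1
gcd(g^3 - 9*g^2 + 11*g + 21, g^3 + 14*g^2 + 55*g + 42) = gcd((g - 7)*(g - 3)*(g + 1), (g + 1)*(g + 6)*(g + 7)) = g + 1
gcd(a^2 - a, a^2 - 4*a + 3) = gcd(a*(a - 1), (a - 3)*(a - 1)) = a - 1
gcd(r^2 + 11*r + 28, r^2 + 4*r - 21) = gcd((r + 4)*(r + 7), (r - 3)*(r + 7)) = r + 7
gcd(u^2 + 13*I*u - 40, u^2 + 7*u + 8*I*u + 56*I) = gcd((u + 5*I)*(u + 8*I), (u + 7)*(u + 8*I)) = u + 8*I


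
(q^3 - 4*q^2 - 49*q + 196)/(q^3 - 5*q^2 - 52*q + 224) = (q - 7)/(q - 8)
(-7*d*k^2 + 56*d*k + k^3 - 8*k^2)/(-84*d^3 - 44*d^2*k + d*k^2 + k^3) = k*(k - 8)/(12*d^2 + 8*d*k + k^2)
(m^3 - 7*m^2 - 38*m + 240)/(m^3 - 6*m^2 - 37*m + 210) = (m - 8)/(m - 7)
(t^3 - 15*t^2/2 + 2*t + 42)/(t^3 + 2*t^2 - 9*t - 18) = (t^2 - 19*t/2 + 21)/(t^2 - 9)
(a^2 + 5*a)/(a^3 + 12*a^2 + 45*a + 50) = a/(a^2 + 7*a + 10)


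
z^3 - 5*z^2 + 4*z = z*(z - 4)*(z - 1)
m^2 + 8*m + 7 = (m + 1)*(m + 7)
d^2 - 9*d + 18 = (d - 6)*(d - 3)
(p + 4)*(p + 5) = p^2 + 9*p + 20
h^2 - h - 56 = (h - 8)*(h + 7)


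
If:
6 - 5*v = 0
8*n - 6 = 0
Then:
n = 3/4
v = 6/5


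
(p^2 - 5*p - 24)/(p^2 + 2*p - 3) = (p - 8)/(p - 1)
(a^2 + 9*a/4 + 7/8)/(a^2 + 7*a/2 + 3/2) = (a + 7/4)/(a + 3)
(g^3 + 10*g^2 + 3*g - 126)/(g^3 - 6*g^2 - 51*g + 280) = (g^2 + 3*g - 18)/(g^2 - 13*g + 40)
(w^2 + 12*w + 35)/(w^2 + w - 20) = (w + 7)/(w - 4)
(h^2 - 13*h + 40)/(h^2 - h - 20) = (h - 8)/(h + 4)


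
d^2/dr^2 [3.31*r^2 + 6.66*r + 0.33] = 6.62000000000000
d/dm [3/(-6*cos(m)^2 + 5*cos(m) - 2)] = 3*(5 - 12*cos(m))*sin(m)/(6*cos(m)^2 - 5*cos(m) + 2)^2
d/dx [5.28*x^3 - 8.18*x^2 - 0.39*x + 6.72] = 15.84*x^2 - 16.36*x - 0.39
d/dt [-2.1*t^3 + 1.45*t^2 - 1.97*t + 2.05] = -6.3*t^2 + 2.9*t - 1.97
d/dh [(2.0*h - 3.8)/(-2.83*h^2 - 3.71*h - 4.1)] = (5.66*h^2 - 21.508*h - 22.298)/(8.0089*h^4 + 20.9986*h^3 + 36.9701*h^2 + 30.422*h + 16.81)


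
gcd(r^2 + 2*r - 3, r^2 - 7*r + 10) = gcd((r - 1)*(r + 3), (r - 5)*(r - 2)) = 1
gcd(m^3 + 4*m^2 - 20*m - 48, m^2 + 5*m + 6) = m + 2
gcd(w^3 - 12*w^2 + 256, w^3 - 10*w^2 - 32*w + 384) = w^2 - 16*w + 64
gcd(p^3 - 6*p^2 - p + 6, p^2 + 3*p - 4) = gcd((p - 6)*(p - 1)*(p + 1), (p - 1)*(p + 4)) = p - 1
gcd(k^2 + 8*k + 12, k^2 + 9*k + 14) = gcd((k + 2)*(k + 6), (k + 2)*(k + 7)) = k + 2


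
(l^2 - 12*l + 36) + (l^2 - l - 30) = 2*l^2 - 13*l + 6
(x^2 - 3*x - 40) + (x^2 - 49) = 2*x^2 - 3*x - 89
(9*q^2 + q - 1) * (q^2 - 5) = 9*q^4 + q^3 - 46*q^2 - 5*q + 5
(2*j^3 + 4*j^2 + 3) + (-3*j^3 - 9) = -j^3 + 4*j^2 - 6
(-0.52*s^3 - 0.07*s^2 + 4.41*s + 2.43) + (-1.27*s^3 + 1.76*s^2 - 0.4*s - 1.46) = -1.79*s^3 + 1.69*s^2 + 4.01*s + 0.97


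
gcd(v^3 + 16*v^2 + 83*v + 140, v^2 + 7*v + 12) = v + 4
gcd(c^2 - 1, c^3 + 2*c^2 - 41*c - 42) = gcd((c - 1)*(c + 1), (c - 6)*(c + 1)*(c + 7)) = c + 1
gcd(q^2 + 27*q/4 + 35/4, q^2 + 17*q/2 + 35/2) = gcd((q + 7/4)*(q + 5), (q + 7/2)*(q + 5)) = q + 5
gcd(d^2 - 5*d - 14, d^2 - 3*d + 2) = 1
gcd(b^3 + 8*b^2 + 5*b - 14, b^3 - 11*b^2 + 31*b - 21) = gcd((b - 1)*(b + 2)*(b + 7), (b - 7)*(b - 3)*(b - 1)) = b - 1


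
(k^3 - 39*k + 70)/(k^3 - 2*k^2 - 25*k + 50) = (k + 7)/(k + 5)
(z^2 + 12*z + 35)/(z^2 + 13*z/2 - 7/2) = 2*(z + 5)/(2*z - 1)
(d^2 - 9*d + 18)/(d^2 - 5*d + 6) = (d - 6)/(d - 2)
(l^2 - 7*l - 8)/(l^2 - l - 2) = (l - 8)/(l - 2)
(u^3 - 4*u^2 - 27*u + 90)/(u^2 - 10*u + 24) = (u^2 + 2*u - 15)/(u - 4)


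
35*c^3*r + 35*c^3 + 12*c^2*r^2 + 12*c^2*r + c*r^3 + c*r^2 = (5*c + r)*(7*c + r)*(c*r + c)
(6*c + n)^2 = 36*c^2 + 12*c*n + n^2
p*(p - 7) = p^2 - 7*p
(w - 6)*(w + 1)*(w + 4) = w^3 - w^2 - 26*w - 24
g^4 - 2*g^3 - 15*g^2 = g^2*(g - 5)*(g + 3)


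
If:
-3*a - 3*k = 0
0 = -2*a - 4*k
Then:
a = 0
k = 0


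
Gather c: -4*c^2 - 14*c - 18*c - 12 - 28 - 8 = -4*c^2 - 32*c - 48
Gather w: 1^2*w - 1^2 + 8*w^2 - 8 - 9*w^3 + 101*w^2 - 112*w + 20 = -9*w^3 + 109*w^2 - 111*w + 11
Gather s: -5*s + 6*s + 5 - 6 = s - 1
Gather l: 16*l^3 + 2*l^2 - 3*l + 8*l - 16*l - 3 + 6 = 16*l^3 + 2*l^2 - 11*l + 3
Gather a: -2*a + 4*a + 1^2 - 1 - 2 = 2*a - 2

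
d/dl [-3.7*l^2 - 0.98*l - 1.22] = -7.4*l - 0.98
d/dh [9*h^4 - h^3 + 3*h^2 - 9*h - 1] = 36*h^3 - 3*h^2 + 6*h - 9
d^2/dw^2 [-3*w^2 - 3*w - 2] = -6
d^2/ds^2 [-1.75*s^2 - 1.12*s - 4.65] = -3.50000000000000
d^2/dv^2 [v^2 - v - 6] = 2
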